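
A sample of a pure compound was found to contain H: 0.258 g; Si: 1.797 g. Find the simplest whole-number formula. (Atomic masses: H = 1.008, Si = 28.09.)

H4Si

Moles — H: 0.258 / 1.008 = 0.256 mol; Si: 1.797 / 28.09 = 0.06397 mol
Ratios (÷ 0.06397): H 4.001, Si 1.000
Ratio ≈ 4:1, so the empirical formula is H4Si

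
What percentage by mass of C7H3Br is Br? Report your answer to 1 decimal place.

Molar mass = 7(12.01) + 3(1.008) + 1(79.90) = 166.994 g/mol
Mass of Br per mole = 1 × 79.90 = 79.900 g
% Br = 79.900 / 166.994 × 100 = 47.8%

47.8%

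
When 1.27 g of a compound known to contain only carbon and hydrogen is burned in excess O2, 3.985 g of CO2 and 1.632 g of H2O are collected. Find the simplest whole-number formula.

CH2

mol C = 3.985 / 44.01 = 0.09055; mass C = 0.09055 × 12.01 = 1.087 g
mol H = 2 × (1.632 / 18.02) = 0.1811; mass H = 0.1811 × 1.008 = 0.1826 g
Smallest is C at 0.09055 mol; normalising gives C 1.000, H 2.000
Ratio ≈ 1:2, so the empirical formula is CH2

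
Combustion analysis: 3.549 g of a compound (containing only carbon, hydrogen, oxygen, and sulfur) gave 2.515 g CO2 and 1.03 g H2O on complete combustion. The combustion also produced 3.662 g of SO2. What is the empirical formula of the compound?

mol C = 2.515 / 44.01 = 0.05715; mass C = 0.05715 × 12.01 = 0.6863 g
mol H = 2 × (1.03 / 18.02) = 0.1143; mass H = 0.1143 × 1.008 = 0.1152 g
mol S = 3.662 / 64.07 = 0.05716; mass S = 1.833 g
mass O = 3.549 − (2.635) = 0.9144 g → mol O = 0.05715
Ratios (÷ 0.05715): C 1.000, H 2.000, O 1.000, S 1.000
Ratio ≈ 1:2:1:1, so the empirical formula is CH2OS

CH2OS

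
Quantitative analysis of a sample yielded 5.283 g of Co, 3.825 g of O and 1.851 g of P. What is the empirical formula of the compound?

Co3O8P2

Moles — Co: 5.283 / 58.93 = 0.08965 mol; O: 3.825 / 16.00 = 0.2391 mol; P: 1.851 / 30.97 = 0.05977 mol
Smallest is P at 0.05977 mol; normalising gives Co 1.500, O 4.000, P 1.000
×2: Co 3.00, O 8.00, P 2.00 → Co3O8P2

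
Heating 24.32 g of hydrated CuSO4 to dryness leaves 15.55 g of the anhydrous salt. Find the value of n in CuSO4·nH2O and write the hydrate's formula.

CuSO4·5H2O

Mass of water lost = 24.32 − 15.55 = 8.77 g → 8.77 / 18.02 = 0.4867 mol H2O
Molar mass of CuSO4 = 159.62 g/mol → mol CuSO4 = 15.55 / 159.62 = 0.09742
n = 0.4867 / 0.09742 = 5.00 ≈ 5 → CuSO4·5H2O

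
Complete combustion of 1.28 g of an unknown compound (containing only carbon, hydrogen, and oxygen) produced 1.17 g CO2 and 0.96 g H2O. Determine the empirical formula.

CH4O2

mol C = 1.17 / 44.01 = 0.02658; mass C = 0.02658 × 12.01 = 0.3193 g
mol H = 2 × (0.96 / 18.02) = 0.1065; mass H = 0.1065 × 1.008 = 0.1074 g
mass O = 1.28 − (0.4267) = 0.8533 g → mol O = 0.05333
Ratios (÷ 0.02658): C 1.000, H 4.008, O 2.006
→ CH4O2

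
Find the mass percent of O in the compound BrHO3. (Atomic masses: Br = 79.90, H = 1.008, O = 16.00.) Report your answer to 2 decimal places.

Molar mass = 1(79.90) + 1(1.008) + 3(16.00) = 128.908 g/mol
Mass of O per mole = 3 × 16.00 = 48.000 g
% O = 48.000 / 128.908 × 100 = 37.24%

37.24%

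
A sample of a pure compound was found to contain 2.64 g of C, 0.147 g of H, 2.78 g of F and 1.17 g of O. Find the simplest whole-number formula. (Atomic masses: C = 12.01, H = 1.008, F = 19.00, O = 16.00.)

Moles — C: 2.64 / 12.01 = 0.2198 mol; H: 0.147 / 1.008 = 0.1458 mol; F: 2.78 / 19.00 = 0.1463 mol; O: 1.17 / 16.00 = 0.07312 mol
Divide by the smallest (0.07312 mol O): C 3.006, H 1.994, F 2.001, O 1.000
≈ 3:2:2:1 → C3H2F2O

C3H2F2O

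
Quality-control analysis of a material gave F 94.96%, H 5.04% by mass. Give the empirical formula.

Assume 100 g: 94.96 g F, 5.04 g H.
Moles — F: 94.96 / 19.00 = 4.998 mol; H: 5.04 / 1.008 = 5 mol
Divide by the smallest (4.998 mol F): F 1.000, H 1.000
→ FH

FH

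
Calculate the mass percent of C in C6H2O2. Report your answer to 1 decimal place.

67.9%

Molar mass = 6(12.01) + 2(1.008) + 2(16.00) = 106.076 g/mol
Mass of C per mole = 6 × 12.01 = 72.060 g
% C = 72.060 / 106.076 × 100 = 67.9%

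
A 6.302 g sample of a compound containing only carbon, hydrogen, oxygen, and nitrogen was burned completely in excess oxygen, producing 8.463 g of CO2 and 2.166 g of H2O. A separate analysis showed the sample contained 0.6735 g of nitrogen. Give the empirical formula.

C4H5NO4

mol C = 8.463 / 44.01 = 0.1923; mass C = 0.1923 × 12.01 = 2.309 g
mol H = 2 × (2.166 / 18.02) = 0.2404; mass H = 0.2404 × 1.008 = 0.2423 g
mol N = 0.6735 / 14.01 = 0.04807
mass O = 6.302 − (3.225) = 3.077 g → mol O = 0.1923
Divide by the smallest (0.04807 mol N): C 4.000, H 5.001, N 1.000, O 4.000
≈ 4:5:1:4 → C4H5NO4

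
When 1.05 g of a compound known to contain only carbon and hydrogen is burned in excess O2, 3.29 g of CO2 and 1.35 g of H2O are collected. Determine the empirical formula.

CH2

mol C = 3.29 / 44.01 = 0.07476; mass C = 0.07476 × 12.01 = 0.8978 g
mol H = 2 × (1.35 / 18.02) = 0.1498; mass H = 0.1498 × 1.008 = 0.1510 g
Divide by the smallest (0.07476 mol C): C 1.000, H 2.004
Ratio ≈ 1:2, so the empirical formula is CH2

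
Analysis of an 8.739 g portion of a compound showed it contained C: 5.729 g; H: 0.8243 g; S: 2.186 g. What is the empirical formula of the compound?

C7H12S

C: 5.729 g ÷ 12.01 g/mol = 0.477 mol
H: 0.8243 g ÷ 1.008 g/mol = 0.8178 mol
S: 2.186 g ÷ 32.07 g/mol = 0.06816 mol
Ratios (÷ 0.06816): C 6.998, H 11.997, S 1.000
Ratio ≈ 7:12:1, so the empirical formula is C7H12S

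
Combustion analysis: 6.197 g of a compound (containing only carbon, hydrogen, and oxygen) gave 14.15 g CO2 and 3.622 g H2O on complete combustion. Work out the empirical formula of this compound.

C8H10O3

mol C = 14.15 / 44.01 = 0.3215; mass C = 0.3215 × 12.01 = 3.861 g
mol H = 2 × (3.622 / 18.02) = 0.4020; mass H = 0.4020 × 1.008 = 0.4052 g
mass O = 6.197 − (4.267) = 1.930 g → mol O = 0.1206
Ratios (÷ 0.1206): C 2.665, H 3.332, O 1.000
×3: C 7.99, H 10.00, O 3.00 → C8H10O3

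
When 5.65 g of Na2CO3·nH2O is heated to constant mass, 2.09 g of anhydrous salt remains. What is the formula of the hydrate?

Mass of water lost = 5.65 − 2.09 = 3.56 g → 3.56 / 18.02 = 0.1976 mol H2O
Molar mass of Na2CO3 = 105.99 g/mol → mol Na2CO3 = 2.09 / 105.99 = 0.01972
n = 0.1976 / 0.01972 = 10.02 ≈ 10 → Na2CO3·10H2O

Na2CO3·10H2O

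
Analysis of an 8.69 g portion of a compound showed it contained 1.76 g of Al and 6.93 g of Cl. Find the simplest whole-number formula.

AlCl3

Al: 1.76 g ÷ 26.98 g/mol = 0.06523 mol
Cl: 6.93 g ÷ 35.45 g/mol = 0.1955 mol
Ratios (÷ 0.06523): Al 1.000, Cl 2.997
→ AlCl3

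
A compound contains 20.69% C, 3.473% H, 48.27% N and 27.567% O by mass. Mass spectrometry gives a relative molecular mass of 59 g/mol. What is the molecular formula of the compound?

CH2N2O

Assume 100 g: 20.69 g C, 3.473 g H, 48.27 g N, 27.567 g O.
n(C) = 20.69/12.01 = 1.723, n(H) = 3.473/1.008 = 3.445, n(N) = 48.27/14.01 = 3.445, n(O) = 27.567/16.00 = 1.723
Smallest is C at 1.723 mol; normalising gives C 1.000, H 2.000, N 2.000, O 1.000
→ CH2N2O
Empirical-formula mass = 58.05 g/mol
n = 59 / 58.05 = 1.02 ≈ 1
Molecular formula = empirical formula = CH2N2O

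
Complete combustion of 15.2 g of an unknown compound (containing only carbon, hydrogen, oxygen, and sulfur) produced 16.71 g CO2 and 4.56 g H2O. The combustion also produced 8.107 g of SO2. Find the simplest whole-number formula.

mol C = 16.71 / 44.01 = 0.3797; mass C = 0.3797 × 12.01 = 4.560 g
mol H = 2 × (4.56 / 18.02) = 0.5061; mass H = 0.5061 × 1.008 = 0.5102 g
mol S = 8.107 / 64.07 = 0.1265; mass S = 4.058 g
mass O = 15.2 − (9.128) = 6.072 g → mol O = 0.3795
Smallest is S at 0.1265 mol; normalising gives C 3.001, H 4.000, O 2.999, S 1.000
≈ 3:4:3:1 → C3H4O3S

C3H4O3S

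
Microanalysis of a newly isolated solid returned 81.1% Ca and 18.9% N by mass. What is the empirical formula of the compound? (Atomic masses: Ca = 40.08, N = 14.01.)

Assume 100 g: 81.1 g Ca, 18.9 g N.
n(Ca) = 81.1/40.08 = 2.023, n(N) = 18.9/14.01 = 1.349
Smallest is N at 1.349 mol; normalising gives Ca 1.500, N 1.000
×2: Ca 3.00, N 2.00 → Ca3N2

Ca3N2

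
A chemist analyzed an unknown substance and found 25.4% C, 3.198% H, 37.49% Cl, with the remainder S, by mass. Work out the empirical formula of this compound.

C2H3ClS

Assume 100 g: 25.4 g C, 3.198 g H, 37.49 g Cl, 33.912 g S.
n(C) = 25.4/12.01 = 2.115, n(H) = 3.198/1.008 = 3.173, n(Cl) = 37.49/35.45 = 1.058, n(S) = 33.912/32.07 = 1.057
Smallest is S at 1.057 mol; normalising gives C 2.000, H 3.000, Cl 1.000, S 1.000
→ C2H3ClS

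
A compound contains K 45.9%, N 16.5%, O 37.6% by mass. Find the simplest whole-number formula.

Assume 100 g: 45.9 g K, 16.5 g N, 37.6 g O.
Moles — K: 45.9 / 39.10 = 1.174 mol; N: 16.5 / 14.01 = 1.178 mol; O: 37.6 / 16.00 = 2.35 mol
Ratios (÷ 1.174): K 1.000, N 1.003, O 2.002
≈ 1:1:2 → KNO2

KNO2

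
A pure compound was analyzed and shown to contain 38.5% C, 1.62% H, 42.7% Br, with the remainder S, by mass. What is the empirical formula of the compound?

C6H3BrS

Assume 100 g: 38.5 g C, 1.62 g H, 42.7 g Br, 17.18 g S.
Moles — C: 38.5 / 12.01 = 3.206 mol; H: 1.62 / 1.008 = 1.607 mol; Br: 42.7 / 79.90 = 0.5344 mol; S: 17.18 / 32.07 = 0.5357 mol
Ratios (÷ 0.5344): C 5.998, H 3.007, Br 1.000, S 1.002
Ratio ≈ 6:3:1:1, so the empirical formula is C6H3BrS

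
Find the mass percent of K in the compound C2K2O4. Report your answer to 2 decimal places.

47.05%

Molar mass = 2(12.01) + 2(39.10) + 4(16.00) = 166.220 g/mol
Mass of K per mole = 2 × 39.10 = 78.200 g
% K = 78.200 / 166.220 × 100 = 47.05%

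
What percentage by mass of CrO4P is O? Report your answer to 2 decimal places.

43.55%

Molar mass = 1(52.00) + 4(16.00) + 1(30.97) = 146.970 g/mol
Mass of O per mole = 4 × 16.00 = 64.000 g
% O = 64.000 / 146.970 × 100 = 43.55%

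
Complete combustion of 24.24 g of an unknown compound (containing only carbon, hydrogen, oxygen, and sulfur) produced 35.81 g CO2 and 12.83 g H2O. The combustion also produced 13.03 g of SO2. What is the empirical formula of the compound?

C4H7O2S

mol C = 35.81 / 44.01 = 0.8137; mass C = 0.8137 × 12.01 = 9.772 g
mol H = 2 × (12.83 / 18.02) = 1.424; mass H = 1.424 × 1.008 = 1.435 g
mol S = 13.03 / 64.07 = 0.2034; mass S = 6.522 g
mass O = 24.24 − (17.73) = 6.510 g → mol O = 0.4069
Divide by the smallest (0.2034 mol S): C 4.001, H 7.002, O 2.001, S 1.000
Ratio ≈ 4:7:2:1, so the empirical formula is C4H7O2S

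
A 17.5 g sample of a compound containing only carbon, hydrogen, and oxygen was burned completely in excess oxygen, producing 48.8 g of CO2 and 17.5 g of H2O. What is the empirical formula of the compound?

mol C = 48.8 / 44.01 = 1.109; mass C = 1.109 × 12.01 = 13.32 g
mol H = 2 × (17.5 / 18.02) = 1.942; mass H = 1.942 × 1.008 = 1.958 g
mass O = 17.5 − (15.27) = 2.225 g → mol O = 0.1391
Ratios (÷ 0.1391): C 7.974, H 13.967, O 1.000
→ C8H14O

C8H14O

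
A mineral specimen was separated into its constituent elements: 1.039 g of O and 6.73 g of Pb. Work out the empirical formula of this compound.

O2Pb

O: 1.039 g ÷ 16.00 g/mol = 0.06494 mol
Pb: 6.73 g ÷ 207.2 g/mol = 0.03248 mol
Divide by the smallest (0.03248 mol Pb): O 1.999, Pb 1.000
→ O2Pb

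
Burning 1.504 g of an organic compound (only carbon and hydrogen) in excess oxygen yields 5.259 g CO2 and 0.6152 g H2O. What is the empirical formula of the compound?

mol C = 5.259 / 44.01 = 0.1195; mass C = 0.1195 × 12.01 = 1.435 g
mol H = 2 × (0.6152 / 18.02) = 0.06828; mass H = 0.06828 × 1.008 = 0.06883 g
Smallest is H at 0.06828 mol; normalising gives C 1.750, H 1.000
×4: C 7.00, H 4.00 → C7H4

C7H4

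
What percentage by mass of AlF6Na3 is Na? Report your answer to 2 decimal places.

32.85%

Molar mass = 1(26.98) + 6(19.00) + 3(22.99) = 209.950 g/mol
Mass of Na per mole = 3 × 22.99 = 68.970 g
% Na = 68.970 / 209.950 × 100 = 32.85%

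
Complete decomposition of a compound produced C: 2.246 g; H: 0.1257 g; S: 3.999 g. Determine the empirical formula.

C: 2.246 g ÷ 12.01 g/mol = 0.187 mol
H: 0.1257 g ÷ 1.008 g/mol = 0.1247 mol
S: 3.999 g ÷ 32.07 g/mol = 0.1247 mol
Divide by the smallest (0.1247 mol S): C 1.500, H 1.000, S 1.000
Multiply by 2: C 3.00, H 2.00, S 2.00 → C3H2S2

C3H2S2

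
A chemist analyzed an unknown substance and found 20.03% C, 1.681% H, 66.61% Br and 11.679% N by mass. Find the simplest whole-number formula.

C2H2BrN

Assume 100 g: 20.03 g C, 1.681 g H, 66.61 g Br, 11.679 g N.
Moles — C: 20.03 / 12.01 = 1.668 mol; H: 1.681 / 1.008 = 1.668 mol; Br: 66.61 / 79.90 = 0.8337 mol; N: 11.679 / 14.01 = 0.8336 mol
Divide by the smallest (0.8336 mol N): C 2.001, H 2.001, Br 1.000, N 1.000
Ratio ≈ 2:2:1:1, so the empirical formula is C2H2BrN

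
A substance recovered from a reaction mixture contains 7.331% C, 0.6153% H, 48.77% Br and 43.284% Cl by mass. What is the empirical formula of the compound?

Assume 100 g: 7.331 g C, 0.6153 g H, 48.77 g Br, 43.284 g Cl.
C: 7.331 g ÷ 12.01 g/mol = 0.6104 mol
H: 0.6153 g ÷ 1.008 g/mol = 0.6104 mol
Br: 48.77 g ÷ 79.90 g/mol = 0.6104 mol
Cl: 43.284 g ÷ 35.45 g/mol = 1.221 mol
Smallest is Br at 0.6104 mol; normalising gives C 1.000, H 1.000, Br 1.000, Cl 2.000
≈ 1:1:1:2 → CHBrCl2

CHBrCl2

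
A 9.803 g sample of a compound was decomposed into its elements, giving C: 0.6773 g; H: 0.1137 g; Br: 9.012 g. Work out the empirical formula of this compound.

CH2Br2

Moles — C: 0.6773 / 12.01 = 0.05639 mol; H: 0.1137 / 1.008 = 0.1128 mol; Br: 9.012 / 79.90 = 0.1128 mol
Ratios (÷ 0.05639): C 1.000, H 2.000, Br 2.000
≈ 1:2:2 → CH2Br2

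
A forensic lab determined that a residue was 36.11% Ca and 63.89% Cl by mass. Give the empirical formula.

CaCl2

Assume 100 g: 36.11 g Ca, 63.89 g Cl.
n(Ca) = 36.11/40.08 = 0.9009, n(Cl) = 63.89/35.45 = 1.802
Ratios (÷ 0.9009): Ca 1.000, Cl 2.000
Ratio ≈ 1:2, so the empirical formula is CaCl2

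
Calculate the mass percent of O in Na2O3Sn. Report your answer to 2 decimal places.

22.57%

Molar mass = 2(22.99) + 3(16.00) + 1(118.71) = 212.690 g/mol
Mass of O per mole = 3 × 16.00 = 48.000 g
% O = 48.000 / 212.690 × 100 = 22.57%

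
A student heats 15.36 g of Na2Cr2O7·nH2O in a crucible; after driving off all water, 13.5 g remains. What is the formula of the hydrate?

Na2Cr2O7·2H2O

Mass of water lost = 15.36 − 13.5 = 1.86 g → 1.86 / 18.02 = 0.1032 mol H2O
Molar mass of Na2Cr2O7 = 261.98 g/mol → mol Na2Cr2O7 = 13.5 / 261.98 = 0.05153
n = 0.1032 / 0.05153 = 2.00 ≈ 2 → Na2Cr2O7·2H2O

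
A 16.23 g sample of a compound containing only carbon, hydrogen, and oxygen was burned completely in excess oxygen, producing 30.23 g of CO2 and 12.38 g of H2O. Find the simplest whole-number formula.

mol C = 30.23 / 44.01 = 0.6869; mass C = 0.6869 × 12.01 = 8.250 g
mol H = 2 × (12.38 / 18.02) = 1.374; mass H = 1.374 × 1.008 = 1.385 g
mass O = 16.23 − (9.635) = 6.595 g → mol O = 0.4122
Divide by the smallest (0.4122 mol O): C 1.666, H 3.333, O 1.000
Scaling by 3: C 5.00, H 10.00, O 3.00 → C5H10O3

C5H10O3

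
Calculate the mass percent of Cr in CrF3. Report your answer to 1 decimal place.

Molar mass = 1(52.00) + 3(19.00) = 109.000 g/mol
Mass of Cr per mole = 1 × 52.00 = 52.000 g
% Cr = 52.000 / 109.000 × 100 = 47.7%

47.7%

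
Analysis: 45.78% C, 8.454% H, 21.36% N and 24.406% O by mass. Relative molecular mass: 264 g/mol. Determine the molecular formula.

Assume 100 g: 45.78 g C, 8.454 g H, 21.36 g N, 24.406 g O.
Moles — C: 45.78 / 12.01 = 3.812 mol; H: 8.454 / 1.008 = 8.387 mol; N: 21.36 / 14.01 = 1.525 mol; O: 24.406 / 16.00 = 1.525 mol
Smallest is N at 1.525 mol; normalising gives C 2.500, H 5.501, N 1.000, O 1.000
×2: C 5.00, H 11.00, N 2.00, O 2.00 → C5H11N2O2
Empirical-formula mass = 131.16 g/mol
n = 264 / 131.16 = 2.01 ≈ 2
Molecular formula = (C5H11N2O2)×2 = C10H22N4O4

C10H22N4O4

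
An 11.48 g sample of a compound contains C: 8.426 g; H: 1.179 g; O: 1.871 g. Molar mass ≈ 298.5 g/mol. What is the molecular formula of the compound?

C: 8.426 g ÷ 12.01 g/mol = 0.7016 mol
H: 1.179 g ÷ 1.008 g/mol = 1.17 mol
O: 1.871 g ÷ 16.00 g/mol = 0.1169 mol
Divide by the smallest (0.1169 mol O): C 6.000, H 10.002, O 1.000
Ratio ≈ 6:10:1, so the empirical formula is C6H10O
Empirical-formula mass = 98.14 g/mol
n = 298.5 / 98.14 = 3.04 ≈ 3
Molecular formula = (C6H10O)×3 = C18H30O3

C18H30O3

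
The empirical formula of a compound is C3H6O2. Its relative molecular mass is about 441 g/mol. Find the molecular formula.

C18H36O12

Empirical-formula mass = 74.08 g/mol
n = 441 / 74.08 = 5.95 ≈ 6
Molecular formula = (C3H6O2)6 = C18H36O12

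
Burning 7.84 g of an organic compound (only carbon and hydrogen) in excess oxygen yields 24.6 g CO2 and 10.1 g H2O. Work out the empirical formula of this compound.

CH2

mol C = 24.6 / 44.01 = 0.5590; mass C = 0.5590 × 12.01 = 6.713 g
mol H = 2 × (10.1 / 18.02) = 1.121; mass H = 1.121 × 1.008 = 1.130 g
Smallest is C at 0.559 mol; normalising gives C 1.000, H 2.005
≈ 1:2 → CH2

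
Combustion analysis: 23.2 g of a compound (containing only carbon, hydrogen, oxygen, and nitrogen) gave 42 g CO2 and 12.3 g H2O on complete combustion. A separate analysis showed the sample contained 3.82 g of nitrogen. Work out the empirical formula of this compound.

mol C = 42 / 44.01 = 0.9543; mass C = 0.9543 × 12.01 = 11.46 g
mol H = 2 × (12.3 / 18.02) = 1.365; mass H = 1.365 × 1.008 = 1.376 g
mol N = 3.82 / 14.01 = 0.2727
mass O = 23.2 − (16.66) = 6.542 g → mol O = 0.4089
Ratios (÷ 0.2727): C 3.500, H 5.007, N 1.000, O 1.500
Scaling by 2: C 7.00, H 10.01, N 2.00, O 3.00 → C7H10N2O3

C7H10N2O3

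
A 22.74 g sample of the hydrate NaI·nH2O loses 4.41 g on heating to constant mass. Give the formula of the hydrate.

NaI·2H2O

Mass of anhydrous NaI = 22.74 − 4.41 = 18.33 g
mol H2O = 4.41 / 18.02 = 0.2447
Molar mass of NaI = 149.89 g/mol → mol NaI = 18.33 / 149.89 = 0.1223
n = 0.2447 / 0.1223 = 2.00 ≈ 2 → NaI·2H2O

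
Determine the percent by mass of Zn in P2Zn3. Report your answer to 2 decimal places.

76.00%

Molar mass = 2(30.97) + 3(65.38) = 258.080 g/mol
Mass of Zn per mole = 3 × 65.38 = 196.140 g
% Zn = 196.140 / 258.080 × 100 = 76.00%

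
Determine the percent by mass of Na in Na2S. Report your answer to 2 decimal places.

Molar mass = 2(22.99) + 1(32.07) = 78.050 g/mol
Mass of Na per mole = 2 × 22.99 = 45.980 g
% Na = 45.980 / 78.050 × 100 = 58.91%

58.91%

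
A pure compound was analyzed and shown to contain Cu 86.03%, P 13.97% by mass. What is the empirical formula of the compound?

Assume 100 g: 86.03 g Cu, 13.97 g P.
n(Cu) = 86.03/63.55 = 1.354, n(P) = 13.97/30.97 = 0.4511
Ratios (÷ 0.4511): Cu 3.001, P 1.000
≈ 3:1 → Cu3P

Cu3P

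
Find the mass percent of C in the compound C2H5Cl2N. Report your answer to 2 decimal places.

21.08%

Molar mass = 2(12.01) + 5(1.008) + 2(35.45) + 1(14.01) = 113.970 g/mol
Mass of C per mole = 2 × 12.01 = 24.020 g
% C = 24.020 / 113.970 × 100 = 21.08%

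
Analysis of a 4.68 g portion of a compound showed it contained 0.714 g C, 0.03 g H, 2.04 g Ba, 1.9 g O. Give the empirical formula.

C4H2BaO8

n(C) = 0.714/12.01 = 0.05945, n(H) = 0.03/1.008 = 0.02976, n(Ba) = 2.04/137.33 = 0.01485, n(O) = 1.9/16.00 = 0.1187
Smallest is Ba at 0.01485 mol; normalising gives C 4.002, H 2.004, Ba 1.000, O 7.994
Ratio ≈ 4:2:1:8, so the empirical formula is C4H2BaO8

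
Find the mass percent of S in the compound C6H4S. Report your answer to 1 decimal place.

29.6%

Molar mass = 6(12.01) + 4(1.008) + 1(32.07) = 108.162 g/mol
Mass of S per mole = 1 × 32.07 = 32.070 g
% S = 32.070 / 108.162 × 100 = 29.6%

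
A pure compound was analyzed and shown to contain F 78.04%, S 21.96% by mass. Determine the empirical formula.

Assume 100 g: 78.04 g F, 21.96 g S.
n(F) = 78.04/19.00 = 4.107, n(S) = 21.96/32.07 = 0.6848
Ratios (÷ 0.6848): F 5.998, S 1.000
→ F6S

F6S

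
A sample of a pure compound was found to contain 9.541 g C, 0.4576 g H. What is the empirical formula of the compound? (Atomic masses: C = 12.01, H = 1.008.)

C7H4

Moles — C: 9.541 / 12.01 = 0.7944 mol; H: 0.4576 / 1.008 = 0.454 mol
Ratios (÷ 0.454): C 1.750, H 1.000
×4: C 7.00, H 4.00 → C7H4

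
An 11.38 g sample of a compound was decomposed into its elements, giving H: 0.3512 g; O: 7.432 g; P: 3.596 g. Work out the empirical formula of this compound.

H3O4P

H: 0.3512 g ÷ 1.008 g/mol = 0.3484 mol
O: 7.432 g ÷ 16.00 g/mol = 0.4645 mol
P: 3.596 g ÷ 30.97 g/mol = 0.1161 mol
Divide by the smallest (0.1161 mol P): H 3.001, O 4.000, P 1.000
Ratio ≈ 3:4:1, so the empirical formula is H3O4P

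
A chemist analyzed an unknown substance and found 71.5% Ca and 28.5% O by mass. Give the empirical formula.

CaO

Assume 100 g: 71.5 g Ca, 28.5 g O.
Ca: 71.5 g ÷ 40.08 g/mol = 1.784 mol
O: 28.5 g ÷ 16.00 g/mol = 1.781 mol
Smallest is O at 1.781 mol; normalising gives Ca 1.002, O 1.000
→ CaO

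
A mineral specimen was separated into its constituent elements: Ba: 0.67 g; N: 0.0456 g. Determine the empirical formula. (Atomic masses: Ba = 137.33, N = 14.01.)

Ba: 0.67 g ÷ 137.33 g/mol = 0.004879 mol
N: 0.0456 g ÷ 14.01 g/mol = 0.003255 mol
Divide by the smallest (0.003255 mol N): Ba 1.499, N 1.000
Multiply by 2: Ba 3.00, N 2.00 → Ba3N2

Ba3N2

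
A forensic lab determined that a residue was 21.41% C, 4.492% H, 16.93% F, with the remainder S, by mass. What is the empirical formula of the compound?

C2H5FS2

Assume 100 g: 21.41 g C, 4.492 g H, 16.93 g F, 57.168 g S.
Moles — C: 21.41 / 12.01 = 1.783 mol; H: 4.492 / 1.008 = 4.456 mol; F: 16.93 / 19.00 = 0.8911 mol; S: 57.168 / 32.07 = 1.783 mol
Ratios (÷ 0.8911): C 2.001, H 5.001, F 1.000, S 2.001
→ C2H5FS2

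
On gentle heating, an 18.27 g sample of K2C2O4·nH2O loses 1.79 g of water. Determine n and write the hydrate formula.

Mass of anhydrous K2C2O4 = 18.27 − 1.79 = 16.48 g
mol H2O = 1.79 / 18.02 = 0.09933
Molar mass of K2C2O4 = 166.22 g/mol → mol K2C2O4 = 16.48 / 166.22 = 0.09915
n = 0.09933 / 0.09915 = 1.00 ≈ 1 → K2C2O4·H2O

K2C2O4·H2O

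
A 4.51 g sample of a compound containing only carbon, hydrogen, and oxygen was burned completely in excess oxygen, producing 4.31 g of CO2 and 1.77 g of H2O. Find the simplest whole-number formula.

mol C = 4.31 / 44.01 = 0.09793; mass C = 0.09793 × 12.01 = 1.176 g
mol H = 2 × (1.77 / 18.02) = 0.1964; mass H = 0.1964 × 1.008 = 0.1980 g
mass O = 4.51 − (1.374) = 3.136 g → mol O = 0.1960
Ratios (÷ 0.09793): C 1.000, H 2.006, O 2.001
Ratio ≈ 1:2:2, so the empirical formula is CH2O2

CH2O2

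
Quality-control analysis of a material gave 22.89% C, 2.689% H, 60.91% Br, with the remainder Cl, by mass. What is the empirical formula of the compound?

C5H7Br2Cl

Assume 100 g: 22.89 g C, 2.689 g H, 60.91 g Br, 13.511 g Cl.
C: 22.89 g ÷ 12.01 g/mol = 1.906 mol
H: 2.689 g ÷ 1.008 g/mol = 2.668 mol
Br: 60.91 g ÷ 79.90 g/mol = 0.7623 mol
Cl: 13.511 g ÷ 35.45 g/mol = 0.3811 mol
Smallest is Cl at 0.3811 mol; normalising gives C 5.001, H 6.999, Br 2.000, Cl 1.000
→ C5H7Br2Cl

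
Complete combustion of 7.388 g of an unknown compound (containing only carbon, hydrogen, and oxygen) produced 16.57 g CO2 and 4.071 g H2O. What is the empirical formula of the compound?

mol C = 16.57 / 44.01 = 0.3765; mass C = 0.3765 × 12.01 = 4.522 g
mol H = 2 × (4.071 / 18.02) = 0.4518; mass H = 0.4518 × 1.008 = 0.4554 g
mass O = 7.388 − (4.977) = 2.411 g → mol O = 0.1507
Smallest is O at 0.1507 mol; normalising gives C 2.499, H 2.999, O 1.000
×2: C 5.00, H 6.00, O 2.00 → C5H6O2

C5H6O2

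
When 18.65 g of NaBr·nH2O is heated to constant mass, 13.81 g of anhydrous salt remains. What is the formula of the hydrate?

Mass of water lost = 18.65 − 13.81 = 4.84 g → 4.84 / 18.02 = 0.2686 mol H2O
Molar mass of NaBr = 102.89 g/mol → mol NaBr = 13.81 / 102.89 = 0.1342
n = 0.2686 / 0.1342 = 2.00 ≈ 2 → NaBr·2H2O

NaBr·2H2O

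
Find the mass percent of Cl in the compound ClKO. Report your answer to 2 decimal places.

Molar mass = 1(35.45) + 1(39.10) + 1(16.00) = 90.550 g/mol
Mass of Cl per mole = 1 × 35.45 = 35.450 g
% Cl = 35.450 / 90.550 × 100 = 39.15%

39.15%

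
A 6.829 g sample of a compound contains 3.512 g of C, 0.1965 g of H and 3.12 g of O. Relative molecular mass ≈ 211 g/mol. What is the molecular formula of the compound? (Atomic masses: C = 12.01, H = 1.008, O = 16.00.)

Moles — C: 3.512 / 12.01 = 0.2924 mol; H: 0.1965 / 1.008 = 0.1949 mol; O: 3.12 / 16.00 = 0.195 mol
Smallest is H at 0.1949 mol; normalising gives C 1.500, H 1.000, O 1.000
Scaling by 2: C 3.00, H 2.00, O 2.00 → C3H2O2
Empirical-formula mass = 70.05 g/mol
n = 211 / 70.05 = 3.01 ≈ 3
Molecular formula = (C3H2O2)×3 = C9H6O6

C9H6O6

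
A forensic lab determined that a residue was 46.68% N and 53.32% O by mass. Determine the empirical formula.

NO

Assume 100 g: 46.68 g N, 53.32 g O.
Moles — N: 46.68 / 14.01 = 3.332 mol; O: 53.32 / 16.00 = 3.333 mol
Smallest is N at 3.332 mol; normalising gives N 1.000, O 1.000
Ratio ≈ 1:1, so the empirical formula is NO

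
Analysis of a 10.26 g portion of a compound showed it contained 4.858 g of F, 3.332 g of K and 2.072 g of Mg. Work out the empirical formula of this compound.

F: 4.858 g ÷ 19.00 g/mol = 0.2557 mol
K: 3.332 g ÷ 39.10 g/mol = 0.08522 mol
Mg: 2.072 g ÷ 24.31 g/mol = 0.08523 mol
Divide by the smallest (0.08522 mol K): F 3.000, K 1.000, Mg 1.000
→ F3KMg

F3KMg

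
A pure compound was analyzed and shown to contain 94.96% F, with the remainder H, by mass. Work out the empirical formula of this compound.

Assume 100 g: 94.96 g F, 5.04 g H.
n(F) = 94.96/19.00 = 4.998, n(H) = 5.04/1.008 = 5
Smallest is F at 4.998 mol; normalising gives F 1.000, H 1.000
≈ 1:1 → FH

FH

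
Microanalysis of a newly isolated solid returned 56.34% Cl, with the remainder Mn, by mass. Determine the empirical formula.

Assume 100 g: 56.34 g Cl, 43.66 g Mn.
Cl: 56.34 g ÷ 35.45 g/mol = 1.589 mol
Mn: 43.66 g ÷ 54.94 g/mol = 0.7947 mol
Ratios (÷ 0.7947): Cl 2.000, Mn 1.000
Ratio ≈ 2:1, so the empirical formula is Cl2Mn

Cl2Mn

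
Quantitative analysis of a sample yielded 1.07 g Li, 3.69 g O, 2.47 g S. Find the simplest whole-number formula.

Li2O3S

Li: 1.07 g ÷ 6.94 g/mol = 0.1542 mol
O: 3.69 g ÷ 16.00 g/mol = 0.2306 mol
S: 2.47 g ÷ 32.07 g/mol = 0.07702 mol
Ratios (÷ 0.07702): Li 2.002, O 2.994, S 1.000
≈ 2:3:1 → Li2O3S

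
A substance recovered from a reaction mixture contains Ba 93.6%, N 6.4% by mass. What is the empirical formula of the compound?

Ba3N2

Assume 100 g: 93.6 g Ba, 6.4 g N.
n(Ba) = 93.6/137.33 = 0.6816, n(N) = 6.4/14.01 = 0.4568
Divide by the smallest (0.4568 mol N): Ba 1.492, N 1.000
Multiply by 2: Ba 2.98, N 2.00 → Ba3N2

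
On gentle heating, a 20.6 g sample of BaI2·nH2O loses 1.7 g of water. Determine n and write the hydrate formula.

BaI2·2H2O

Mass of anhydrous BaI2 = 20.6 − 1.7 = 18.9 g
mol H2O = 1.7 / 18.02 = 0.09434
Molar mass of BaI2 = 391.13 g/mol → mol BaI2 = 18.9 / 391.13 = 0.04832
n = 0.09434 / 0.04832 = 1.95 ≈ 2 → BaI2·2H2O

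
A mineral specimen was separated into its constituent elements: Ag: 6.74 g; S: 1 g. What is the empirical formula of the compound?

Ag2S

Moles — Ag: 6.74 / 107.87 = 0.06248 mol; S: 1 / 32.07 = 0.03118 mol
Smallest is S at 0.03118 mol; normalising gives Ag 2.004, S 1.000
→ Ag2S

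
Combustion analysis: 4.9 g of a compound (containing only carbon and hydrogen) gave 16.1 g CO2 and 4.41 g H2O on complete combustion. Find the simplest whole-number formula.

C3H4

mol C = 16.1 / 44.01 = 0.3658; mass C = 0.3658 × 12.01 = 4.394 g
mol H = 2 × (4.41 / 18.02) = 0.4895; mass H = 0.4895 × 1.008 = 0.4934 g
Ratios (÷ 0.3658): C 1.000, H 1.338
×3: C 3.00, H 4.01 → C3H4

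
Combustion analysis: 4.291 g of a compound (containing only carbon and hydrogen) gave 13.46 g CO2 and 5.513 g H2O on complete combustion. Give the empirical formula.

mol C = 13.46 / 44.01 = 0.3058; mass C = 0.3058 × 12.01 = 3.673 g
mol H = 2 × (5.513 / 18.02) = 0.6119; mass H = 0.6119 × 1.008 = 0.6168 g
Divide by the smallest (0.3058 mol C): C 1.000, H 2.001
→ CH2

CH2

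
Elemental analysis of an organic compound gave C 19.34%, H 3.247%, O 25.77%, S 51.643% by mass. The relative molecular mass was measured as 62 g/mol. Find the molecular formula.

CH2OS

Assume 100 g: 19.34 g C, 3.247 g H, 25.77 g O, 51.643 g S.
Moles — C: 19.34 / 12.01 = 1.61 mol; H: 3.247 / 1.008 = 3.221 mol; O: 25.77 / 16.00 = 1.611 mol; S: 51.643 / 32.07 = 1.61 mol
Ratios (÷ 1.61): C 1.000, H 2.000, O 1.000, S 1.000
→ CH2OS
Empirical-formula mass = 62.10 g/mol
n = 62 / 62.10 = 1.00 ≈ 1
Molecular formula = empirical formula = CH2OS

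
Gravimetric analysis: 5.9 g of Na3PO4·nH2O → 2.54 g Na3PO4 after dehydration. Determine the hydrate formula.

Mass of water lost = 5.9 − 2.54 = 3.36 g → 3.36 / 18.02 = 0.1865 mol H2O
Molar mass of Na3PO4 = 163.94 g/mol → mol Na3PO4 = 2.54 / 163.94 = 0.01549
n = 0.1865 / 0.01549 = 12.03 ≈ 12 → Na3PO4·12H2O

Na3PO4·12H2O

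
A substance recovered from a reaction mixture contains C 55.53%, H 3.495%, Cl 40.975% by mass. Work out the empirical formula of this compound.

Assume 100 g: 55.53 g C, 3.495 g H, 40.975 g Cl.
Moles — C: 55.53 / 12.01 = 4.624 mol; H: 3.495 / 1.008 = 3.467 mol; Cl: 40.975 / 35.45 = 1.156 mol
Divide by the smallest (1.156 mol Cl): C 4.000, H 3.000, Cl 1.000
Ratio ≈ 4:3:1, so the empirical formula is C4H3Cl

C4H3Cl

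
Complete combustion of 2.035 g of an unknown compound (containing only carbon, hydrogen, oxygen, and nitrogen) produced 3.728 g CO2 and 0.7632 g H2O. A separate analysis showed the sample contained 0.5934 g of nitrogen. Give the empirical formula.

mol C = 3.728 / 44.01 = 0.08471; mass C = 0.08471 × 12.01 = 1.017 g
mol H = 2 × (0.7632 / 18.02) = 0.08471; mass H = 0.08471 × 1.008 = 0.08538 g
mol N = 0.5934 / 14.01 = 0.04236
mass O = 2.035 − (1.696) = 0.3389 g → mol O = 0.02118
Divide by the smallest (0.02118 mol O): C 4.000, H 3.999, N 2.000, O 1.000
→ C4H4N2O

C4H4N2O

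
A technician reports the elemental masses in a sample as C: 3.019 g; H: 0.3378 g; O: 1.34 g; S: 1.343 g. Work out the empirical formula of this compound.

C: 3.019 g ÷ 12.01 g/mol = 0.2514 mol
H: 0.3378 g ÷ 1.008 g/mol = 0.3351 mol
O: 1.34 g ÷ 16.00 g/mol = 0.08375 mol
S: 1.343 g ÷ 32.07 g/mol = 0.04188 mol
Ratios (÷ 0.04188): C 6.003, H 8.002, O 2.000, S 1.000
≈ 6:8:2:1 → C6H8O2S

C6H8O2S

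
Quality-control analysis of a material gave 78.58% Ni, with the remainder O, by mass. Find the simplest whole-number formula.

NiO

Assume 100 g: 78.58 g Ni, 21.42 g O.
Moles — Ni: 78.58 / 58.69 = 1.339 mol; O: 21.42 / 16.00 = 1.339 mol
Divide by the smallest (1.339 mol O): Ni 1.000, O 1.000
Ratio ≈ 1:1, so the empirical formula is NiO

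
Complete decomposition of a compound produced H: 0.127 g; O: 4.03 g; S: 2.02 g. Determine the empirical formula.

H: 0.127 g ÷ 1.008 g/mol = 0.126 mol
O: 4.03 g ÷ 16.00 g/mol = 0.2519 mol
S: 2.02 g ÷ 32.07 g/mol = 0.06299 mol
Smallest is S at 0.06299 mol; normalising gives H 2.000, O 3.999, S 1.000
≈ 2:4:1 → H2O4S

H2O4S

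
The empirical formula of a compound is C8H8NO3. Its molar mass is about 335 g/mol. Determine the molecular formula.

Empirical-formula mass = 166.15 g/mol
n = 335 / 166.15 = 2.02 ≈ 2
Molecular formula = (C8H8NO3)2 = C16H16N2O6

C16H16N2O6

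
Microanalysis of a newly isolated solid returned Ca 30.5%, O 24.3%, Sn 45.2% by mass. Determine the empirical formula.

Assume 100 g: 30.5 g Ca, 24.3 g O, 45.2 g Sn.
Moles — Ca: 30.5 / 40.08 = 0.761 mol; O: 24.3 / 16.00 = 1.519 mol; Sn: 45.2 / 118.71 = 0.3808 mol
Smallest is Sn at 0.3808 mol; normalising gives Ca 1.999, O 3.989, Sn 1.000
→ Ca2O4Sn

Ca2O4Sn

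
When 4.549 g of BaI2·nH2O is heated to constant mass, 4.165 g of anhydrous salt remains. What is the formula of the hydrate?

BaI2·2H2O

Mass of water lost = 4.549 − 4.165 = 0.384 g → 0.384 / 18.02 = 0.02131 mol H2O
Molar mass of BaI2 = 391.13 g/mol → mol BaI2 = 4.165 / 391.13 = 0.01065
n = 0.02131 / 0.01065 = 2.00 ≈ 2 → BaI2·2H2O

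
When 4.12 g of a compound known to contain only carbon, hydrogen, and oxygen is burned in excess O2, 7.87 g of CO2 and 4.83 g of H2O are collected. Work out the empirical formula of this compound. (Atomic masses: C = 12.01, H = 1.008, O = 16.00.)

C2H6O

mol C = 7.87 / 44.01 = 0.1788; mass C = 0.1788 × 12.01 = 2.148 g
mol H = 2 × (4.83 / 18.02) = 0.5361; mass H = 0.5361 × 1.008 = 0.5404 g
mass O = 4.12 − (2.688) = 1.432 g → mol O = 0.08950
Divide by the smallest (0.0895 mol O): C 1.998, H 5.990, O 1.000
→ C2H6O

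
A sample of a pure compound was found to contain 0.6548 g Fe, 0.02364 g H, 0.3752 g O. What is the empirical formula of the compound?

n(Fe) = 0.6548/55.85 = 0.01172, n(H) = 0.02364/1.008 = 0.02345, n(O) = 0.3752/16.00 = 0.02345
Ratios (÷ 0.01172): Fe 1.000, H 2.000, O 2.000
Ratio ≈ 1:2:2, so the empirical formula is FeH2O2

FeH2O2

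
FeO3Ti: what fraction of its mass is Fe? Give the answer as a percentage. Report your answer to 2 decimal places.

Molar mass = 1(55.85) + 3(16.00) + 1(47.87) = 151.720 g/mol
Mass of Fe per mole = 1 × 55.85 = 55.850 g
% Fe = 55.850 / 151.720 × 100 = 36.81%

36.81%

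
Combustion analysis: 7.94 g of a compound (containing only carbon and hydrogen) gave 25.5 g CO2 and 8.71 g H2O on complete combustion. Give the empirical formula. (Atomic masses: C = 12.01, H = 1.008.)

mol C = 25.5 / 44.01 = 0.5794; mass C = 0.5794 × 12.01 = 6.959 g
mol H = 2 × (8.71 / 18.02) = 0.9667; mass H = 0.9667 × 1.008 = 0.9744 g
Ratios (÷ 0.5794): C 1.000, H 1.668
×3: C 3.00, H 5.01 → C3H5

C3H5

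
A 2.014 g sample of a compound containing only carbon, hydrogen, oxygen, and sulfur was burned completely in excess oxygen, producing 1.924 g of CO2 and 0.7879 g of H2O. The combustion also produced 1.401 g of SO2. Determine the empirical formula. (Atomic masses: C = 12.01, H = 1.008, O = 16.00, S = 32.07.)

mol C = 1.924 / 44.01 = 0.04372; mass C = 0.04372 × 12.01 = 0.5250 g
mol H = 2 × (0.7879 / 18.02) = 0.08745; mass H = 0.08745 × 1.008 = 0.08815 g
mol S = 1.401 / 64.07 = 0.02187; mass S = 0.7013 g
mass O = 2.014 − (1.314) = 0.6995 g → mol O = 0.04372
Divide by the smallest (0.02187 mol S): C 1.999, H 3.999, O 1.999, S 1.000
→ C2H4O2S

C2H4O2S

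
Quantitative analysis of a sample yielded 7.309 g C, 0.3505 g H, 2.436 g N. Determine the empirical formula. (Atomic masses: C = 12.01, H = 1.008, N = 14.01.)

C7H4N2

C: 7.309 g ÷ 12.01 g/mol = 0.6086 mol
H: 0.3505 g ÷ 1.008 g/mol = 0.3477 mol
N: 2.436 g ÷ 14.01 g/mol = 0.1739 mol
Ratios (÷ 0.1739): C 3.500, H 2.000, N 1.000
Multiply by 2: C 7.00, H 4.00, N 2.00 → C7H4N2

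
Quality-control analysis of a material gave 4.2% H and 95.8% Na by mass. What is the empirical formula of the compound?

Assume 100 g: 4.2 g H, 95.8 g Na.
Moles — H: 4.2 / 1.008 = 4.167 mol; Na: 95.8 / 22.99 = 4.167 mol
Smallest is H at 4.167 mol; normalising gives H 1.000, Na 1.000
≈ 1:1 → HNa

HNa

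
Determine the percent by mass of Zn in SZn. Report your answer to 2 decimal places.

Molar mass = 1(32.07) + 1(65.38) = 97.450 g/mol
Mass of Zn per mole = 1 × 65.38 = 65.380 g
% Zn = 65.380 / 97.450 × 100 = 67.09%

67.09%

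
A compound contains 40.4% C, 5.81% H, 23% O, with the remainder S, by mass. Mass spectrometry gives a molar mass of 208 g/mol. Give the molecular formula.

C7H12O3S2

Assume 100 g: 40.4 g C, 5.81 g H, 23 g O, 30.79 g S.
C: 40.4 g ÷ 12.01 g/mol = 3.364 mol
H: 5.81 g ÷ 1.008 g/mol = 5.764 mol
O: 23 g ÷ 16.00 g/mol = 1.438 mol
S: 30.79 g ÷ 32.07 g/mol = 0.9601 mol
Ratios (÷ 0.9601): C 3.504, H 6.004, O 1.497, S 1.000
×2: C 7.01, H 12.01, O 2.99, S 2.00 → C7H12O3S2
Empirical-formula mass = 208.31 g/mol
n = 208 / 208.31 = 1.00 ≈ 1
Molecular formula = empirical formula = C7H12O3S2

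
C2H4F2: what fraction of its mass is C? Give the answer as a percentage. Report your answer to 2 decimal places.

36.37%

Molar mass = 2(12.01) + 4(1.008) + 2(19.00) = 66.052 g/mol
Mass of C per mole = 2 × 12.01 = 24.020 g
% C = 24.020 / 66.052 × 100 = 36.37%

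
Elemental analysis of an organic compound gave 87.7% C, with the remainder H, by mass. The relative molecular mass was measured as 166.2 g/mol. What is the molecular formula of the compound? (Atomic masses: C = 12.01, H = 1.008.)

Assume 100 g: 87.7 g C, 12.3 g H.
C: 87.7 g ÷ 12.01 g/mol = 7.302 mol
H: 12.3 g ÷ 1.008 g/mol = 12.2 mol
Divide by the smallest (7.302 mol C): C 1.000, H 1.671
Scaling by 3: C 3.00, H 5.01 → C3H5
Empirical-formula mass = 41.07 g/mol
n = 166.2 / 41.07 = 4.05 ≈ 4
Molecular formula = (C3H5)×4 = C12H20

C12H20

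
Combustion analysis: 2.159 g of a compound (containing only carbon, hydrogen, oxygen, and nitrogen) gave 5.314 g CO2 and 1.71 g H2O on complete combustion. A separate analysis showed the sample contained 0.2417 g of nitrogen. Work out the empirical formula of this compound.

mol C = 5.314 / 44.01 = 0.1207; mass C = 0.1207 × 12.01 = 1.450 g
mol H = 2 × (1.71 / 18.02) = 0.1898; mass H = 0.1898 × 1.008 = 0.1913 g
mol N = 0.2417 / 14.01 = 0.01725
mass O = 2.159 − (1.883) = 0.2758 g → mol O = 0.01724
Divide by the smallest (0.01724 mol O): C 7.004, H 11.009, N 1.001, O 1.000
→ C7H11NO

C7H11NO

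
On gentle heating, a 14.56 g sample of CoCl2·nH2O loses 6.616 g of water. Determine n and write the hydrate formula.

Mass of anhydrous CoCl2 = 14.56 − 6.616 = 7.944 g
mol H2O = 6.616 / 18.02 = 0.3671
Molar mass of CoCl2 = 129.83 g/mol → mol CoCl2 = 7.944 / 129.83 = 0.06119
n = 0.3671 / 0.06119 = 6.00 ≈ 6 → CoCl2·6H2O

CoCl2·6H2O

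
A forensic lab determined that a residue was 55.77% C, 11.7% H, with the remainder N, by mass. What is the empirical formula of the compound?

Assume 100 g: 55.77 g C, 11.7 g H, 32.53 g N.
C: 55.77 g ÷ 12.01 g/mol = 4.644 mol
H: 11.7 g ÷ 1.008 g/mol = 11.61 mol
N: 32.53 g ÷ 14.01 g/mol = 2.322 mol
Ratios (÷ 2.322): C 2.000, H 4.999, N 1.000
≈ 2:5:1 → C2H5N

C2H5N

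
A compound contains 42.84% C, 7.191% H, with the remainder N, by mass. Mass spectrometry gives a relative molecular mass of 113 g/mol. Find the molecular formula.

C4H8N4

Assume 100 g: 42.84 g C, 7.191 g H, 49.969 g N.
C: 42.84 g ÷ 12.01 g/mol = 3.567 mol
H: 7.191 g ÷ 1.008 g/mol = 7.134 mol
N: 49.969 g ÷ 14.01 g/mol = 3.567 mol
Divide by the smallest (3.567 mol N): C 1.000, H 2.000, N 1.000
≈ 1:2:1 → CH2N
Empirical-formula mass = 28.04 g/mol
n = 113 / 28.04 = 4.03 ≈ 4
Molecular formula = (CH2N)×4 = C4H8N4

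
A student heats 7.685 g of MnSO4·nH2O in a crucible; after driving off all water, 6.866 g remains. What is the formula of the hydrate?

MnSO4·H2O

Mass of water lost = 7.685 − 6.866 = 0.819 g → 0.819 / 18.02 = 0.04545 mol H2O
Molar mass of MnSO4 = 151.01 g/mol → mol MnSO4 = 6.866 / 151.01 = 0.04547
n = 0.04545 / 0.04547 = 1.00 ≈ 1 → MnSO4·H2O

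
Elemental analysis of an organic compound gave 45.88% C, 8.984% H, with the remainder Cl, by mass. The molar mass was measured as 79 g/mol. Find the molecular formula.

C3H7Cl

Assume 100 g: 45.88 g C, 8.984 g H, 45.136 g Cl.
Moles — C: 45.88 / 12.01 = 3.82 mol; H: 8.984 / 1.008 = 8.913 mol; Cl: 45.136 / 35.45 = 1.273 mol
Divide by the smallest (1.273 mol Cl): C 3.000, H 7.000, Cl 1.000
≈ 3:7:1 → C3H7Cl
Empirical-formula mass = 78.54 g/mol
n = 79 / 78.54 = 1.01 ≈ 1
Molecular formula = empirical formula = C3H7Cl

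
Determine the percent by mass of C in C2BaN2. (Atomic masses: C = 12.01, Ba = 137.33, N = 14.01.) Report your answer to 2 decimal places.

12.68%

Molar mass = 2(12.01) + 1(137.33) + 2(14.01) = 189.370 g/mol
Mass of C per mole = 2 × 12.01 = 24.020 g
% C = 24.020 / 189.370 × 100 = 12.68%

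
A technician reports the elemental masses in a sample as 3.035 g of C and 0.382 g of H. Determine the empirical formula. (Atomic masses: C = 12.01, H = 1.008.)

n(C) = 3.035/12.01 = 0.2527, n(H) = 0.382/1.008 = 0.379
Smallest is C at 0.2527 mol; normalising gives C 1.000, H 1.500
Scaling by 2: C 2.00, H 3.00 → C2H3

C2H3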